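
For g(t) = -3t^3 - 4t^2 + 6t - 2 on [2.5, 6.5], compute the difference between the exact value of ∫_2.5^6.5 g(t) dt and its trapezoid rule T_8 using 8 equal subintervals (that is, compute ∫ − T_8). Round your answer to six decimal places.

Exact integral: ∫_2.5^6.5 g(t) dt ≈ -1554.83333333.
T_8 = -1562.25.
Error ≈ -1554.83333333 − (-1562.25) ≈ 7.416667.

7.416667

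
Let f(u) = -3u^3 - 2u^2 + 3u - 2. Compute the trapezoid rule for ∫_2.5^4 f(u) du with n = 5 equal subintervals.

-184.03125

Δu = (4 − 2.5)/5 = 0.3.
f(2.5) = -53.875, f(2.8) = -75.136, f(3.1) = -101.293, f(3.4) = -132.832, f(3.7) = -170.239, f(4) = -214.
T_5 = (Δu/2)·[f(u_0) + 2f(u_1) + ... + 2f(u_{4}) + f(u_5)].
Sum = -184.03125.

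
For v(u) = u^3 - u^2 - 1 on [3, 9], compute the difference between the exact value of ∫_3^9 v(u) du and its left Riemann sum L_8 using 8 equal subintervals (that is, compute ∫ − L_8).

226.6875

Exact integral: ∫_3^9 v(u) du = 1380.
L_8 = 1153.3125.
Error = 1380 − 1153.3125 = 226.6875.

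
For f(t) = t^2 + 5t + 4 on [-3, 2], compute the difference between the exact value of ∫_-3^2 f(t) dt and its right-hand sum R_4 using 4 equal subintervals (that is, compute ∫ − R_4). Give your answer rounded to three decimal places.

Exact integral: ∫_-3^2 f(t) dt ≈ 19.16667.
R_4 = 32.96875.
Error ≈ 19.16667 − 32.96875 ≈ -13.802.

-13.802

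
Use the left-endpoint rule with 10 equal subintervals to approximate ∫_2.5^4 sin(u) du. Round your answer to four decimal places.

-0.0456

Δu = (4 − 2.5)/10 = 0.15.
Left endpoints: 2.5, 2.65, 2.8, 2.95, 3.1, 3.25, 3.4, 3.55, 3.7, 3.85.
f(2.5) ≈ 0.5985, f(2.65) ≈ 0.4720, f(2.8) ≈ 0.3350, f(2.95) ≈ 0.1904, f(3.1) ≈ 0.0416, f(3.25) ≈ -0.1082, f(3.4) ≈ -0.2555, f(3.55) ≈ -0.3971, f(3.7) ≈ -0.5298, f(3.85) ≈ -0.6506.
Sum = Δu · [f(2.5) + f(2.65) + f(2.8) + ...].
Sum ≈ -0.0456.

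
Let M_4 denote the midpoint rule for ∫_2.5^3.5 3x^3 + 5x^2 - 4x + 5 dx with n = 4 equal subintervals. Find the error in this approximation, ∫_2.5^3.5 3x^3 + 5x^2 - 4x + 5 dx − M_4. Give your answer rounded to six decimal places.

0.166667

Exact integral: ∫_2.5^3.5 f(x) dx ≈ 121.66666667.
M_4 = 121.5.
Error ≈ 121.66666667 − 121.5 ≈ 0.166667.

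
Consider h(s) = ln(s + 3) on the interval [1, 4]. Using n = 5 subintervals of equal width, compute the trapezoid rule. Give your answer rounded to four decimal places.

Δs = (4 − 1)/5 = 0.6.
h(1) ≈ 1.3863, h(1.6) ≈ 1.5261, h(2.2) ≈ 1.6487, h(2.8) ≈ 1.7579, h(3.4) ≈ 1.8563, h(4) ≈ 1.9459.
T_5 = (Δs/2)·[h(s_0) + 2h(s_1) + ... + 2h(s_{4}) + h(s_5)].
Sum ≈ 5.0730.

5.0730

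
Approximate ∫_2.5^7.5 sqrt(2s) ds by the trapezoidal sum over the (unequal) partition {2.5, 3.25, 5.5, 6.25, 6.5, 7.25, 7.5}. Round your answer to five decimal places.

Subinterval widths: 0.75, 2.25, 0.75, 0.25, 0.75, 0.25.
f(2.5) ≈ 2.23607, f(3.25) ≈ 2.54951, f(5.5) ≈ 3.31662, f(6.25) ≈ 3.53553, f(6.5) ≈ 3.60555, f(7.25) ≈ 3.80789, f(7.5) ≈ 3.87298.
On each subinterval the trapezoid contributes (Δs_i/2)·[f(s_{i-1}) + f(s_i)].
Sum ≈ 15.59634.

15.59634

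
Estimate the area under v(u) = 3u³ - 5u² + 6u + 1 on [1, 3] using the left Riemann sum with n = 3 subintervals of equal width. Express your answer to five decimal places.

27.92593

Δu = (3 − 1)/3 = 2/3.
Left endpoints: 1, 5/3, 7/3.
v(1) = 5, v(5/3) = 11, v(7/3) = 233/9.
Sum = Δu · [v(1) + v(5/3) + v(7/3)].
Sum ≈ 27.92593.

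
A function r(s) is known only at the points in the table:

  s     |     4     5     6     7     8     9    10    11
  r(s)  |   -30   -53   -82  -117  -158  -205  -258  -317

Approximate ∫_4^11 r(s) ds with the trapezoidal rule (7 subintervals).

Δs = 1.
T_7 = (1/2)·[(-30) + 2·(-53) + 2·(-82) + 2·(-117) + 2·(-158) + 2·(-205) + 2·(-258) + (-317)] = -1046.5.

-1046.5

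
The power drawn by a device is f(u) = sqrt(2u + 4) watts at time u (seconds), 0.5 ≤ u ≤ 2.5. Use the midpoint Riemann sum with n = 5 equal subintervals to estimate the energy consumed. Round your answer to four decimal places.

Δu = (2.5 − 0.5)/5 = 0.4.
Midpoints: 0.7, 1.1, 1.5, 1.9, 2.3.
f(0.7) ≈ 2.3238, f(1.1) ≈ 2.4900, f(1.5) ≈ 2.6458, f(1.9) ≈ 2.7928, f(2.3) ≈ 2.9326.
Sum = Δu · [f(0.7) + f(1.1) + f(1.5) + f(1.9) + f(2.3)].
Sum ≈ 5.2740.

5.2740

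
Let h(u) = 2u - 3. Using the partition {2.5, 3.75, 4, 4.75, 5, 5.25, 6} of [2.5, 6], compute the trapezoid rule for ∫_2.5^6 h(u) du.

Subinterval widths: 1.25, 0.25, 0.75, 0.25, 0.25, 0.75.
h(2.5) = 2, h(3.75) = 4.5, h(4) = 5, h(4.75) = 6.5, h(5) = 7, h(5.25) = 7.5, h(6) = 9.
On each subinterval the trapezoid contributes (Δu_i/2)·[h(u_{i-1}) + h(u_i)].
Sum = 19.25.

19.25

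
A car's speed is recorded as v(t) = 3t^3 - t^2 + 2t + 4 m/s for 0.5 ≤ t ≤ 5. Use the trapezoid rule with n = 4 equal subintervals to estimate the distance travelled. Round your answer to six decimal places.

Δt = (5 − 0.5)/4 = 1.125.
v(0.5) = 5.125, v(1.625) = 8951/512, v(2.75) = 64.328125, v(3.875) = 87701/512, v(5) = 364.
T_4 = (Δt/2)·[v(t_0) + 2v(t_1) + 2v(t_2) + 2v(t_3) + v(t_4)].
Sum ≈ 492.372070.

492.372070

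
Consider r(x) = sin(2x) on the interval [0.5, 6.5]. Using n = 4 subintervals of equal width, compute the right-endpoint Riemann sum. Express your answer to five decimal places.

Δx = (6.5 − 0.5)/4 = 1.5.
Right endpoints: 2, 3.5, 5, 6.5.
r(2) ≈ -0.75680, r(3.5) ≈ 0.65699, r(5) ≈ -0.54402, r(6.5) ≈ 0.42017.
Sum = Δx · [r(2) + r(3.5) + r(5) + r(6.5)].
Sum ≈ -0.33550.

-0.33550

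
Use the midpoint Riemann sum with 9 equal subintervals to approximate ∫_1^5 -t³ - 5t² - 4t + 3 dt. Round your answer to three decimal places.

-397.745

Δt = (5 − 1)/9 = 4/9.
Midpoints: 11/9, 5/3, 19/9, 23/9, 3, 31/9, 35/9, 13/3, 43/9.
f(11/9) = -8153/729, f(5/3) = -599/27, f(19/9) = -27073/729, f(23/9) = -41237/729, f(3) = -81, f(31/9) = -80893/729, f(35/9) = -107153/729, f(13/3) = -5119/27, f(43/9) = -174457/729.
Sum = Δt · [f(11/9) + f(5/3) + f(19/9) + ...].
Sum ≈ -397.745.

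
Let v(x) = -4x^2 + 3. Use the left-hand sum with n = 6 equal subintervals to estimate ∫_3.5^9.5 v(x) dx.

Δx = (9.5 − 3.5)/6 = 1.
Left endpoints: 3.5, 4.5, 5.5, 6.5, 7.5, 8.5.
v(3.5) = -46, v(4.5) = -78, v(5.5) = -118, v(6.5) = -166, v(7.5) = -222, v(8.5) = -286.
Sum = Δx · [v(3.5) + v(4.5) + v(5.5) + ...].
Sum = -916.

-916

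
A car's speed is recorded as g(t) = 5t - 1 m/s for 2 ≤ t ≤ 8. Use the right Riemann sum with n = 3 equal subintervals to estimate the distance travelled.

174

Δt = (8 − 2)/3 = 2.
Right endpoints: 4, 6, 8.
g(4) = 19, g(6) = 29, g(8) = 39.
Sum = Δt · [g(4) + g(6) + g(8)].
Sum = 174.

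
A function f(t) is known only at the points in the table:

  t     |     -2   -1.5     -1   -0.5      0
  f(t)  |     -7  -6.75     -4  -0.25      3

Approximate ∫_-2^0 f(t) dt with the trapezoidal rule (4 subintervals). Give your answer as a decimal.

Δt = 0.5.
T_4 = (0.5/2)·[(-7) + 2·(-6.75) + 2·(-4) + 2·(-0.25) + 3] = -6.5.

-6.5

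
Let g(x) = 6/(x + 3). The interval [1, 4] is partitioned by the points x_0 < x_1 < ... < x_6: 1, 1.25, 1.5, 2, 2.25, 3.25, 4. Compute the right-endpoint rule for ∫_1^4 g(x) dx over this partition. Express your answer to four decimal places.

3.1748

Subinterval widths: 0.25, 0.25, 0.5, 0.25, 1, 0.75.
Right endpoints: 1.25, 1.5, 2, 2.25, 3.25, 4.
g(1.25) = 24/17, g(1.5) = 4/3, g(2) = 1.2, g(2.25) = 8/7, g(3.25) = 0.96, g(4) = 6/7.
Sum = Σ Δx_i · g(x_i).
Sum ≈ 3.1748.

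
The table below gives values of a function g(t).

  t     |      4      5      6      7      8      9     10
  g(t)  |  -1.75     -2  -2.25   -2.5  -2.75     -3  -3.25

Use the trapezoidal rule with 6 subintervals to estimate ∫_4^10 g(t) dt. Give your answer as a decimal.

Δt = 1.
T_6 = (1/2)·[(-1.75) + 2·(-2) + 2·(-2.25) + 2·(-2.5) + 2·(-2.75) + 2·(-3) + (-3.25)] = -15.

-15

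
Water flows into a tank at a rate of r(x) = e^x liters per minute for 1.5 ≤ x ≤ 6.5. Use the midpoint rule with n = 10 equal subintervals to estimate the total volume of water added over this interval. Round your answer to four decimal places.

Δx = (6.5 − 1.5)/10 = 0.5.
Midpoints: 1.75, 2.25, 2.75, 3.25, 3.75, 4.25, 4.75, 5.25, 5.75, 6.25.
r(1.75) ≈ 5.7546, r(2.25) ≈ 9.4877, r(2.75) ≈ 15.6426, r(3.25) ≈ 25.7903, r(3.75) ≈ 42.5211, r(4.25) ≈ 70.1054, r(4.75) ≈ 115.5843, r(5.25) ≈ 190.5663, r(5.75) ≈ 314.1907, r(6.25) ≈ 518.0128.
Sum = Δx · [r(1.75) + r(2.25) + r(2.75) + ...].
Sum ≈ 653.8279.

653.8279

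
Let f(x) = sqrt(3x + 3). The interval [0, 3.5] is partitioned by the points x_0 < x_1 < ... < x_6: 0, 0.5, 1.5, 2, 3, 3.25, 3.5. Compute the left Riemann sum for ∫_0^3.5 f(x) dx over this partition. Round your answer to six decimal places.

Subinterval widths: 0.5, 1, 0.5, 1, 0.25, 0.25.
Left endpoints: 0, 0.5, 1.5, 2, 3, 3.25.
f(0) ≈ 1.732051, f(0.5) ≈ 2.121320, f(1.5) ≈ 2.738613, f(2) ≈ 3.000000, f(3) ≈ 3.464102, f(3.25) ≈ 3.570714.
Sum = Σ Δx_i · f(x_i).
Sum ≈ 9.115356.

9.115356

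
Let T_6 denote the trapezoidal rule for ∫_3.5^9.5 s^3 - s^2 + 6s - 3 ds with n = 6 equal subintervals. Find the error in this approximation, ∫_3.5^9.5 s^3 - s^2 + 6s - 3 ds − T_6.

-18.5

Exact integral: ∫_3.5^9.5 f(s) ds = 1943.25.
T_6 = 1961.75.
Error = 1943.25 − 1961.75 = -18.5.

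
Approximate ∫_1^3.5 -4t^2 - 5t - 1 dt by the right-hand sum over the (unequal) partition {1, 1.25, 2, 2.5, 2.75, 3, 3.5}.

-100.875

Subinterval widths: 0.25, 0.75, 0.5, 0.25, 0.25, 0.5.
Right endpoints: 1.25, 2, 2.5, 2.75, 3, 3.5.
f(1.25) = -13.5, f(2) = -27, f(2.5) = -38.5, f(2.75) = -45, f(3) = -52, f(3.5) = -67.5.
Sum = Σ Δt_i · f(t_i).
Sum = -100.875.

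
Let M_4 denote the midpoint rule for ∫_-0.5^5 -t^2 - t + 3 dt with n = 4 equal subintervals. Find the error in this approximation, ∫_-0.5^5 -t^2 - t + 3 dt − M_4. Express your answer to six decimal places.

-0.866536

Exact integral: ∫_-0.5^5 f(t) dt ≈ -37.58333333.
M_4 ≈ -36.71679688.
Error ≈ -37.58333333 − (-36.71679688) ≈ -0.866536.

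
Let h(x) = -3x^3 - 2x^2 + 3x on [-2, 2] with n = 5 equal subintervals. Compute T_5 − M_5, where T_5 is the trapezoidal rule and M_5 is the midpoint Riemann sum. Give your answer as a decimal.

T_5 = -11.52.
M_5 = -10.24.
T_5 − M_5 = -1.28.

-1.28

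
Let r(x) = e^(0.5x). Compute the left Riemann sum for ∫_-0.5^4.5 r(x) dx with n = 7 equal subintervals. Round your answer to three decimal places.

Δx = (4.5 − (-0.5))/7 = 5/7.
Left endpoints: -0.5, 3/14, 13/14, 23/14, 33/14, 43/14, 53/14.
r(-0.5) ≈ 0.779, r(3/14) ≈ 1.113, r(13/14) ≈ 1.591, r(23/14) ≈ 2.274, r(33/14) ≈ 3.250, r(43/14) ≈ 4.645, r(53/14) ≈ 6.638.
Sum = Δx · [r(-0.5) + r(3/14) + r(13/14) + ...].
Sum ≈ 14.492.

14.492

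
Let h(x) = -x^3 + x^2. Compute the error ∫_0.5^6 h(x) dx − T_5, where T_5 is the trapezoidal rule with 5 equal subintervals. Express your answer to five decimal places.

9.70521

Exact integral: ∫_0.5^6 h(x) dx ≈ -252.0260417.
T_5 = -261.73125.
Error ≈ -252.0260417 − (-261.73125) ≈ 9.70521.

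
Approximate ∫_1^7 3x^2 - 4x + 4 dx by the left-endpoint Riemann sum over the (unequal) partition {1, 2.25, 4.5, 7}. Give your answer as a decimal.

143.546875

Subinterval widths: 1.25, 2.25, 2.5.
Left endpoints: 1, 2.25, 4.5.
f(1) = 3, f(2.25) = 10.1875, f(4.5) = 46.75.
Sum = Σ Δx_i · f(x_i).
Sum = 143.546875.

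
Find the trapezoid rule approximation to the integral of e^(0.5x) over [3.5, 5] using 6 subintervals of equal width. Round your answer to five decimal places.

12.87252

Δx = (5 − 3.5)/6 = 0.25.
f(3.5) ≈ 5.75460, f(3.75) ≈ 6.52082, f(4) ≈ 7.38906, f(4.25) ≈ 8.37290, f(4.5) ≈ 9.48774, f(4.75) ≈ 10.75101, f(5) ≈ 12.18249.
T_6 = (Δx/2)·[f(x_0) + 2f(x_1) + ... + 2f(x_{5}) + f(x_6)].
Sum ≈ 12.87252.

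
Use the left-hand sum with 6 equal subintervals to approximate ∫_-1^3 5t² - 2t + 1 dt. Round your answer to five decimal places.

Δt = (3 − (-1))/6 = 2/3.
Left endpoints: -1, -1/3, 1/3, 1, 5/3, 7/3.
f(-1) = 8, f(-1/3) = 20/9, f(1/3) = 8/9, f(1) = 4, f(5/3) = 104/9, f(7/3) = 212/9.
Sum = Δt · [f(-1) + f(-1/3) + f(1/3) + ...].
Sum ≈ 33.48148.

33.48148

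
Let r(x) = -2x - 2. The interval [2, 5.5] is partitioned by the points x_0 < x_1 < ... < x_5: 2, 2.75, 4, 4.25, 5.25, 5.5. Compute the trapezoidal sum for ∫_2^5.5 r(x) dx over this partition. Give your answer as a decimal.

-33.25

Subinterval widths: 0.75, 1.25, 0.25, 1, 0.25.
r(2) = -6, r(2.75) = -7.5, r(4) = -10, r(4.25) = -10.5, r(5.25) = -12.5, r(5.5) = -13.
On each subinterval the trapezoid contributes (Δx_i/2)·[r(x_{i-1}) + r(x_i)].
Sum = -33.25.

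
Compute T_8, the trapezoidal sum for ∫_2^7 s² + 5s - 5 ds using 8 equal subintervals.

Δs = (7 − 2)/8 = 0.625.
f(2) = 9, f(2.625) = 15.015625, f(3.25) = 21.8125, f(3.875) = 29.390625, f(4.5) = 37.75, f(5.125) = 46.890625, f(5.75) = 56.8125, f(6.375) = 67.515625, f(7) = 79.
T_8 = (Δs/2)·[f(s_0) + 2f(s_1) + ... + 2f(s_{7}) + f(s_8)].
Sum = 199.4921875.

199.4921875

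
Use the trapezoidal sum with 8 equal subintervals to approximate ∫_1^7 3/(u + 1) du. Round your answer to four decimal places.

Δu = (7 − 1)/8 = 0.75.
f(1) = 1.5, f(1.75) = 12/11, f(2.5) = 6/7, f(3.25) = 12/17, f(4) = 0.6, f(4.75) = 12/23, f(5.5) = 6/13, f(6.25) = 12/29, f(7) = 0.375.
T_8 = (Δu/2)·[f(u_0) + 2f(u_1) + ... + 2f(u_{7}) + f(u_8)].
Sum ≈ 4.1914.

4.1914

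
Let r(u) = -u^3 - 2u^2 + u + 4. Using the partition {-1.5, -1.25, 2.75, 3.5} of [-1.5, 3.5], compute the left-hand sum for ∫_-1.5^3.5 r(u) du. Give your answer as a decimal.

Subinterval widths: 0.25, 4, 0.75.
Left endpoints: -1.5, -1.25, 2.75.
r(-1.5) = 1.375, r(-1.25) = 1.578125, r(2.75) = -29.171875.
Sum = Σ Δu_i · r(u_i).
Sum = -15.22265625.

-15.22265625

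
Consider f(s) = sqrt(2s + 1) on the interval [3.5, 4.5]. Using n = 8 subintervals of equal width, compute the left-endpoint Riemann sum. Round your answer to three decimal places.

Δs = (4.5 − 3.5)/8 = 0.125.
Left endpoints: 3.5, 3.625, 3.75, 3.875, 4, 4.125, 4.25, 4.375.
f(3.5) ≈ 2.828, f(3.625) ≈ 2.872, f(3.75) ≈ 2.915, f(3.875) ≈ 2.958, f(4) ≈ 3.000, f(4.125) ≈ 3.041, f(4.25) ≈ 3.082, f(4.375) ≈ 3.122.
Sum = Δs · [f(3.5) + f(3.625) + f(3.75) + ...].
Sum ≈ 2.978.

2.978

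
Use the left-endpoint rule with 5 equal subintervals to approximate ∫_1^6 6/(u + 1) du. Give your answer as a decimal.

8.7

Δu = (6 − 1)/5 = 1.
Left endpoints: 1, 2, 3, 4, 5.
f(1) = 3, f(2) = 2, f(3) = 1.5, f(4) = 1.2, f(5) = 1.
Sum = Δu · [f(1) + f(2) + f(3) + f(4) + f(5)].
Sum = 8.7.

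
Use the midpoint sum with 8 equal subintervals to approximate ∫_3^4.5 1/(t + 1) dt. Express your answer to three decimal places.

Δt = (4.5 − 3)/8 = 0.1875.
Midpoints: 3.09375, 3.28125, 3.46875, 3.65625, 3.84375, 4.03125, 4.21875, 4.40625.
f(3.09375) = 32/131, f(3.28125) = 32/137, f(3.46875) = 32/143, f(3.65625) = 32/149, f(3.84375) = 32/155, f(4.03125) = 32/161, f(4.21875) = 32/167, f(4.40625) = 32/173.
Sum = Δt · [f(3.09375) + f(3.28125) + f(3.46875) + ...].
Sum ≈ 0.318.

0.318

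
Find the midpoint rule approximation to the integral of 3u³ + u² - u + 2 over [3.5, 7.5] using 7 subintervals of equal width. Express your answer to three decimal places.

2367.337

Δu = (7.5 − 3.5)/7 = 4/7.
Midpoints: 53/14, 61/14, 69/14, 5.5, 85/14, 93/14, 101/14.
f(53/14) = 481057/2744, f(61/14) = 726569/2744, f(69/14) = 1044145/2744, f(5.5) = 525.875, f(85/14) = 1932353/2744, f(93/14) = 2521417/2744, f(101/14) = 3219409/2744.
Sum = Δu · [f(53/14) + f(61/14) + f(69/14) + ...].
Sum ≈ 2367.337.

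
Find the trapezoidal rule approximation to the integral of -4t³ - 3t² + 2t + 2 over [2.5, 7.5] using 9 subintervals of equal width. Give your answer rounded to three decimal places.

-3487.454

Δt = (7.5 − 2.5)/9 = 5/9.
f(2.5) = -74.25, f(55/18) = -390773/2916, f(65/18) = -636433/2916, f(25/6) = -35759/108, f(85/18) = -1389953/2916, f(95/18) = -1921813/2916, f(35/6) = -95299/108, f(115/18) = -3355733/2916, f(125/18) = -4281793/2916, f(7.5) = -1839.25.
T_9 = (Δt/2)·[f(t_0) + 2f(t_1) + ... + 2f(t_{8}) + f(t_9)].
Sum ≈ -3487.454.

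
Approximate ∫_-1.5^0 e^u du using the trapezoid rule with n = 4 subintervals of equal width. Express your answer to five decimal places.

0.78595

Δu = (0 − (-1.5))/4 = 0.375.
f(-1.5) ≈ 0.22313, f(-1.125) ≈ 0.32465, f(-0.75) ≈ 0.47237, f(-0.375) ≈ 0.68729, f(0) ≈ 1.00000.
T_4 = (Δu/2)·[f(u_0) + 2f(u_1) + 2f(u_2) + 2f(u_3) + f(u_4)].
Sum ≈ 0.78595.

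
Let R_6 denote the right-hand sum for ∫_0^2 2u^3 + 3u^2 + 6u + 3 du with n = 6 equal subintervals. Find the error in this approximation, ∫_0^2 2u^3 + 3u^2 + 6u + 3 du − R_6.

Exact integral: ∫_0^2 f(u) du = 34.
R_6 = 41.
Error = 34 − 41 = -7.

-7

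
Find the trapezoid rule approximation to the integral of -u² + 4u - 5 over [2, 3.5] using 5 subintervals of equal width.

-2.6475

Δu = (3.5 − 2)/5 = 0.3.
f(2) = -1, f(2.3) = -1.09, f(2.6) = -1.36, f(2.9) = -1.81, f(3.2) = -2.44, f(3.5) = -3.25.
T_5 = (Δu/2)·[f(u_0) + 2f(u_1) + ... + 2f(u_{4}) + f(u_5)].
Sum = -2.6475.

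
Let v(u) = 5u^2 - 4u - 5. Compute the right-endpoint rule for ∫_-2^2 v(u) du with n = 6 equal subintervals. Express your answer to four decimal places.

Δu = (2 − (-2))/6 = 2/3.
Right endpoints: -4/3, -2/3, 0, 2/3, 4/3, 2.
v(-4/3) = 83/9, v(-2/3) = -1/9, v(0) = -5, v(2/3) = -49/9, v(4/3) = -13/9, v(2) = 7.
Sum = Δu · [v(-4/3) + v(-2/3) + v(0) + ...].
Sum ≈ 2.8148.

2.8148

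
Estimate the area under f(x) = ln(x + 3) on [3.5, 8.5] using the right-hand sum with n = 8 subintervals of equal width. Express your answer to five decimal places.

11.09640

Δx = (8.5 − 3.5)/8 = 0.625.
Right endpoints: 4.125, 4.75, 5.375, 6, 6.625, 7.25, 7.875, 8.5.
f(4.125) ≈ 1.96361, f(4.75) ≈ 2.04769, f(5.375) ≈ 2.12525, f(6) ≈ 2.19722, f(6.625) ≈ 2.26436, f(7.25) ≈ 2.32728, f(7.875) ≈ 2.38647, f(8.5) ≈ 2.44235.
Sum = Δx · [f(4.125) + f(4.75) + f(5.375) + ...].
Sum ≈ 11.09640.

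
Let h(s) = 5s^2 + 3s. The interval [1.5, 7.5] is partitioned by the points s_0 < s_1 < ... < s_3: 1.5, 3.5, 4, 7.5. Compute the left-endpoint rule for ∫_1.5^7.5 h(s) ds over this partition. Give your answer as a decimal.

389.375

Subinterval widths: 2, 0.5, 3.5.
Left endpoints: 1.5, 3.5, 4.
h(1.5) = 15.75, h(3.5) = 71.75, h(4) = 92.
Sum = Σ Δs_i · h(s_i).
Sum = 389.375.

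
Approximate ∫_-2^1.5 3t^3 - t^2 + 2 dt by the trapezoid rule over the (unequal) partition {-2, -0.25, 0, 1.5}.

Subinterval widths: 1.75, 0.25, 1.5.
f(-2) = -26, f(-0.25) = 1.890625, f(0) = 2, f(1.5) = 9.875.
On each subinterval the trapezoid contributes (Δt_i/2)·[f(t_{i-1}) + f(t_i)].
Sum = -11.703125.

-11.703125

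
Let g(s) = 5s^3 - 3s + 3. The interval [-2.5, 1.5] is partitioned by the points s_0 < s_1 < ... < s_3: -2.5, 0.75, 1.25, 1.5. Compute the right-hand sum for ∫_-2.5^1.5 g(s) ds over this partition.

Subinterval widths: 3.25, 0.5, 0.25.
Right endpoints: 0.75, 1.25, 1.5.
g(0.75) = 2.859375, g(1.25) = 9.015625, g(1.5) = 15.375.
Sum = Σ Δs_i · g(s_i).
Sum = 17.64453125.

17.64453125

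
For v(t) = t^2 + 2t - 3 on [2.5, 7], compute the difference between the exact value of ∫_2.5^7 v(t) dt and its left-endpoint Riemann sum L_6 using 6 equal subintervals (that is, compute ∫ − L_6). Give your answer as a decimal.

18.984375

Exact integral: ∫_2.5^7 v(t) dt = 138.375.
L_6 = 119.390625.
Error = 138.375 − 119.390625 = 18.984375.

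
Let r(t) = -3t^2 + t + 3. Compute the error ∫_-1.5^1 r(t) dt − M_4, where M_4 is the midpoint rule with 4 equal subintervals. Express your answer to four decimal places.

-0.2441

Exact integral: ∫_-1.5^1 r(t) dt = 2.5.
M_4 ≈ 2.744141.
Error ≈ 2.5 − 2.744141 ≈ -0.2441.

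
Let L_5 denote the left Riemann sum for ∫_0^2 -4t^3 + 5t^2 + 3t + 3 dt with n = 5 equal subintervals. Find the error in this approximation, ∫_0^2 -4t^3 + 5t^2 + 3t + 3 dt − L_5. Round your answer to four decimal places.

Exact integral: ∫_0^2 f(t) dt ≈ 9.333333.
L_5 = 10.16.
Error ≈ 9.333333 − 10.16 ≈ -0.8267.

-0.8267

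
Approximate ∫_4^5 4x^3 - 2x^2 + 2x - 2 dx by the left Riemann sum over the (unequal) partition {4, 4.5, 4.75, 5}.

295.515625

Subinterval widths: 0.5, 0.25, 0.25.
Left endpoints: 4, 4.5, 4.75.
f(4) = 230, f(4.5) = 331, f(4.75) = 391.0625.
Sum = Σ Δx_i · f(x_i).
Sum = 295.515625.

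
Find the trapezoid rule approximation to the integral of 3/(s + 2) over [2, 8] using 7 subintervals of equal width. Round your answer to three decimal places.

Δs = (8 − 2)/7 = 6/7.
f(2) = 0.75, f(20/7) = 21/34, f(26/7) = 0.525, f(32/7) = 21/46, f(38/7) = 21/52, f(44/7) = 21/58, f(50/7) = 0.328125, f(8) = 0.3.
T_7 = (Δs/2)·[f(s_0) + 2f(s_1) + ... + 2f(s_{6}) + f(s_7)].
Sum ≈ 2.758.

2.758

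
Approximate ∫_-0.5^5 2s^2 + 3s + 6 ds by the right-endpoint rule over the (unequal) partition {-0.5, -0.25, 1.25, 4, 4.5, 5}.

Subinterval widths: 0.25, 1.5, 2.75, 0.5, 0.5.
Right endpoints: -0.25, 1.25, 4, 4.5, 5.
f(-0.25) = 5.375, f(1.25) = 12.875, f(4) = 50, f(4.5) = 60, f(5) = 71.
Sum = Σ Δs_i · f(s_i).
Sum = 223.65625.

223.65625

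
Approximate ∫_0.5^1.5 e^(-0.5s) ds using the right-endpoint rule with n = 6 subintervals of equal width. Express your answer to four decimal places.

Δs = (1.5 − 0.5)/6 = 1/6.
Right endpoints: 2/3, 5/6, 1, 7/6, 4/3, 1.5.
f(2/3) ≈ 0.7165, f(5/6) ≈ 0.6592, f(1) ≈ 0.6065, f(7/6) ≈ 0.5580, f(4/3) ≈ 0.5134, f(1.5) ≈ 0.4724.
Sum = Δs · [f(2/3) + f(5/6) + f(1) + ...].
Sum ≈ 0.5877.

0.5877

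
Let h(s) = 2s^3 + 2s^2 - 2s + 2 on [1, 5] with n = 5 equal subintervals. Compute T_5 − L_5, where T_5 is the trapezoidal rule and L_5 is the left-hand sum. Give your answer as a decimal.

115.2

T_5 = 387.2.
L_5 = 272.
T_5 − L_5 = 115.2.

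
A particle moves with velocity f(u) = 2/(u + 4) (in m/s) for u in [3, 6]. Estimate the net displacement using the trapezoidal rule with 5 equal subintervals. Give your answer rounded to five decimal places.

0.71397

Δu = (6 − 3)/5 = 0.6.
f(3) = 2/7, f(3.6) = 5/19, f(4.2) = 10/41, f(4.8) = 5/22, f(5.4) = 10/47, f(6) = 0.2.
T_5 = (Δu/2)·[f(u_0) + 2f(u_1) + ... + 2f(u_{4}) + f(u_5)].
Sum ≈ 0.71397.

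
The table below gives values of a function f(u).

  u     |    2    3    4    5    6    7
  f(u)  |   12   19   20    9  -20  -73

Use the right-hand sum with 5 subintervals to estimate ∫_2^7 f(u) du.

Δu = 1.
Sum = 1·[19 + 20 + 9 + (-20) + (-73)] = -45.

-45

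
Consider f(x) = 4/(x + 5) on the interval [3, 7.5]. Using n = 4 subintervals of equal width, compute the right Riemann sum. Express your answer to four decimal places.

Δx = (7.5 − 3)/4 = 1.125.
Right endpoints: 4.125, 5.25, 6.375, 7.5.
f(4.125) = 32/73, f(5.25) = 16/41, f(6.375) = 32/91, f(7.5) = 0.32.
Sum = Δx · [f(4.125) + f(5.25) + f(6.375) + f(7.5)].
Sum ≈ 1.6878.

1.6878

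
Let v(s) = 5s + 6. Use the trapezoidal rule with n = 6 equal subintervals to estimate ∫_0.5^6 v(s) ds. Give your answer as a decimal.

122.375

Δs = (6 − 0.5)/6 = 11/12.
v(0.5) = 8.5, v(17/12) = 157/12, v(7/3) = 53/3, v(3.25) = 22.25, v(25/6) = 161/6, v(61/12) = 377/12, v(6) = 36.
T_6 = (Δs/2)·[v(s_0) + 2v(s_1) + ... + 2v(s_{5}) + v(s_6)].
Sum = 122.375.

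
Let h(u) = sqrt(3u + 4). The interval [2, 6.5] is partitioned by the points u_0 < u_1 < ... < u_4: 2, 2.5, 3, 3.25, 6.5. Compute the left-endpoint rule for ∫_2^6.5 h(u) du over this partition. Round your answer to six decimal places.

16.229432

Subinterval widths: 0.5, 0.5, 0.25, 3.25.
Left endpoints: 2, 2.5, 3, 3.25.
h(2) ≈ 3.162278, h(2.5) ≈ 3.391165, h(3) ≈ 3.605551, h(3.25) ≈ 3.708099.
Sum = Σ Δu_i · h(u_i).
Sum ≈ 16.229432.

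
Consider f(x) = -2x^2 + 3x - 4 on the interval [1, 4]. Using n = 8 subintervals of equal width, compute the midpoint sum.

-31.4296875

Δx = (4 − 1)/8 = 0.375.
Midpoints: 1.1875, 1.5625, 1.9375, 2.3125, 2.6875, 3.0625, 3.4375, 3.8125.
f(1.1875) = -3.2578125, f(1.5625) = -4.1953125, f(1.9375) = -5.6953125, f(2.3125) = -7.7578125, f(2.6875) = -10.3828125, f(3.0625) = -13.5703125, f(3.4375) = -17.3203125, f(3.8125) = -21.6328125.
Sum = Δx · [f(1.1875) + f(1.5625) + f(1.9375) + ...].
Sum = -31.4296875.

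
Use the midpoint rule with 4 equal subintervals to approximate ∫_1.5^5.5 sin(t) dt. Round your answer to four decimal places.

-0.6653

Δt = (5.5 − 1.5)/4 = 1.
Midpoints: 2, 3, 4, 5.
f(2) ≈ 0.9093, f(3) ≈ 0.1411, f(4) ≈ -0.7568, f(5) ≈ -0.9589.
Sum = Δt · [f(2) + f(3) + f(4) + f(5)].
Sum ≈ -0.6653.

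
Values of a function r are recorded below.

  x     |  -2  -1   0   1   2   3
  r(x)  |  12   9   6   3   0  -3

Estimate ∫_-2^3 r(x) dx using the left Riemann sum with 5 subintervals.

Δx = 1.
Sum = 1·[12 + 9 + 6 + 3 + 0] = 30.

30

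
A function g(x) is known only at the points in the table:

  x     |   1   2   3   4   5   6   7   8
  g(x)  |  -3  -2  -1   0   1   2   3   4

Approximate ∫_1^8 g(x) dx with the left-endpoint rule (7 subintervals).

0

Δx = 1.
Sum = 1·[(-3) + (-2) + (-1) + 0 + 1 + 2 + 3] = 0.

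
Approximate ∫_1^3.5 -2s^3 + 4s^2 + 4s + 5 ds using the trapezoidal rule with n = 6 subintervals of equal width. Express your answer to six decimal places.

Δs = (3.5 − 1)/6 = 5/12.
f(1) = 11, f(17/12) = 11239/864, f(11/6) = 1453/108, f(2.25) = 11.46875, f(8/3) = 167/27, f(37/12) = -2821/864, f(3.5) = -17.75.
T_6 = (Δs/2)·[f(s_0) + 2f(s_1) + ... + 2f(s_{5}) + f(s_6)].
Sum ≈ 15.614873.

15.614873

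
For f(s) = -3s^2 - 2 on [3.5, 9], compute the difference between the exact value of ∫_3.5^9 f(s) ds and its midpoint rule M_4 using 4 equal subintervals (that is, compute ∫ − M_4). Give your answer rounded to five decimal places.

-2.59961

Exact integral: ∫_3.5^9 f(s) ds = -697.125.
M_4 ≈ -694.5253906.
Error ≈ -697.125 − (-694.5253906) ≈ -2.59961.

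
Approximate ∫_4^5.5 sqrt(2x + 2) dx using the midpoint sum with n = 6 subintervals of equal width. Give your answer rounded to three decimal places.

Δx = (5.5 − 4)/6 = 0.25.
Midpoints: 4.125, 4.375, 4.625, 4.875, 5.125, 5.375.
f(4.125) ≈ 3.202, f(4.375) ≈ 3.279, f(4.625) ≈ 3.354, f(4.875) ≈ 3.428, f(5.125) ≈ 3.500, f(5.375) ≈ 3.571.
Sum = Δx · [f(4.125) + f(4.375) + f(4.625) + ...].
Sum ≈ 5.083.

5.083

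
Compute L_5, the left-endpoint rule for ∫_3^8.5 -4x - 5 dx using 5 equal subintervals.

-141.9

Δx = (8.5 − 3)/5 = 1.1.
Left endpoints: 3, 4.1, 5.2, 6.3, 7.4.
f(3) = -17, f(4.1) = -21.4, f(5.2) = -25.8, f(6.3) = -30.2, f(7.4) = -34.6.
Sum = Δx · [f(3) + f(4.1) + f(5.2) + f(6.3) + f(7.4)].
Sum = -141.9.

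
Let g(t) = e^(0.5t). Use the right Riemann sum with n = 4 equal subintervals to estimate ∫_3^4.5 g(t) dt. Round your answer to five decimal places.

10.98004

Δt = (4.5 − 3)/4 = 0.375.
Right endpoints: 3.375, 3.75, 4.125, 4.5.
g(3.375) ≈ 5.40595, g(3.75) ≈ 6.52082, g(4.125) ≈ 7.86561, g(4.5) ≈ 9.48774.
Sum = Δt · [g(3.375) + g(3.75) + g(4.125) + g(4.5)].
Sum ≈ 10.98004.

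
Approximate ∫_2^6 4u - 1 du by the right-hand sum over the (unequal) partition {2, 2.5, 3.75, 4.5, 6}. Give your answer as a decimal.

Subinterval widths: 0.5, 1.25, 0.75, 1.5.
Right endpoints: 2.5, 3.75, 4.5, 6.
f(2.5) = 9, f(3.75) = 14, f(4.5) = 17, f(6) = 23.
Sum = Σ Δu_i · f(u_i).
Sum = 69.25.

69.25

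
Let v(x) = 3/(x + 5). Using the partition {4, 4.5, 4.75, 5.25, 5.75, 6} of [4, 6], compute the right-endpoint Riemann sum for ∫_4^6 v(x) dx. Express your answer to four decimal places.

0.5889

Subinterval widths: 0.5, 0.25, 0.5, 0.5, 0.25.
Right endpoints: 4.5, 4.75, 5.25, 5.75, 6.
v(4.5) = 6/19, v(4.75) = 4/13, v(5.25) = 12/41, v(5.75) = 12/43, v(6) = 3/11.
Sum = Σ Δx_i · v(x_i).
Sum ≈ 0.5889.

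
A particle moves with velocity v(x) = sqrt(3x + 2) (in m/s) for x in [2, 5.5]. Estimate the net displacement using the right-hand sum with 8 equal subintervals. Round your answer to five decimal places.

12.97351

Δx = (5.5 − 2)/8 = 0.4375.
Right endpoints: 2.4375, 2.875, 3.3125, 3.75, 4.1875, 4.625, 5.0625, 5.5.
v(2.4375) ≈ 3.05164, v(2.875) ≈ 3.25960, v(3.3125) ≈ 3.45507, v(3.75) ≈ 3.64005, v(4.1875) ≈ 3.81608, v(4.625) ≈ 3.98434, v(5.0625) ≈ 4.14578, v(5.5) ≈ 4.30116.
Sum = Δx · [v(2.4375) + v(2.875) + v(3.3125) + ...].
Sum ≈ 12.97351.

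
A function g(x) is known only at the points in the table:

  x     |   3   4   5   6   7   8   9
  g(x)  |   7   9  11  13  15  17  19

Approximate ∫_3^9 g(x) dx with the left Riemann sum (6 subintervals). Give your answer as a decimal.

72

Δx = 1.
Sum = 1·[7 + 9 + 11 + 13 + 15 + 17] = 72.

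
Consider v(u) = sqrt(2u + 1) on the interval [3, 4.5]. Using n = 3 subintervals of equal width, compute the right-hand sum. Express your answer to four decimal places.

Δu = (4.5 − 3)/3 = 0.5.
Right endpoints: 3.5, 4, 4.5.
v(3.5) ≈ 2.8284, v(4) ≈ 3.0000, v(4.5) ≈ 3.1623.
Sum = Δu · [v(3.5) + v(4) + v(4.5)].
Sum ≈ 4.4954.

4.4954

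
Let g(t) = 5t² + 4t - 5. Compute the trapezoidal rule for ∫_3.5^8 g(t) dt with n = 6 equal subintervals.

Δt = (8 − 3.5)/6 = 0.75.
g(3.5) = 70.25, g(4.25) = 102.3125, g(5) = 140, g(5.75) = 183.3125, g(6.5) = 232.25, g(7.25) = 286.8125, g(8) = 347.
T_6 = (Δt/2)·[g(t_0) + 2g(t_1) + ... + 2g(t_{5}) + g(t_6)].
Sum = 864.984375.

864.984375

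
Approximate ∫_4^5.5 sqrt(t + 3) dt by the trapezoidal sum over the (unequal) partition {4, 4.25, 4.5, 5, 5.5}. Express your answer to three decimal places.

4.174

Subinterval widths: 0.25, 0.25, 0.5, 0.5.
f(4) ≈ 2.646, f(4.25) ≈ 2.693, f(4.5) ≈ 2.739, f(5) ≈ 2.828, f(5.5) ≈ 2.915.
On each subinterval the trapezoid contributes (Δt_i/2)·[f(t_{i-1}) + f(t_i)].
Sum ≈ 4.174.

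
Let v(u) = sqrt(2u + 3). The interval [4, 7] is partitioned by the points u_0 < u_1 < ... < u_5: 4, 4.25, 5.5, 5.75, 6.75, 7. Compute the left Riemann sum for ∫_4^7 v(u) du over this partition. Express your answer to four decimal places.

10.8269

Subinterval widths: 0.25, 1.25, 0.25, 1, 0.25.
Left endpoints: 4, 4.25, 5.5, 5.75, 6.75.
v(4) ≈ 3.3166, v(4.25) ≈ 3.3912, v(5.5) ≈ 3.7417, v(5.75) ≈ 3.8079, v(6.75) ≈ 4.0620.
Sum = Σ Δu_i · v(u_i).
Sum ≈ 10.8269.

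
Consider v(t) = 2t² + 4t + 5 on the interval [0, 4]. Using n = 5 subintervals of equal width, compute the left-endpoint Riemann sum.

Δt = (4 − 0)/5 = 0.8.
Left endpoints: 0, 0.8, 1.6, 2.4, 3.2.
v(0) = 5, v(0.8) = 9.48, v(1.6) = 16.52, v(2.4) = 26.12, v(3.2) = 38.28.
Sum = Δt · [v(0) + v(0.8) + v(1.6) + v(2.4) + v(3.2)].
Sum = 76.32.

76.32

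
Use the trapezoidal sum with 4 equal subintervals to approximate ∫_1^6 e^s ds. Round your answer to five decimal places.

451.57626

Δs = (6 − 1)/4 = 1.25.
f(1) ≈ 2.71828, f(2.25) ≈ 9.48774, f(3.5) ≈ 33.11545, f(4.75) ≈ 115.58428, f(6) ≈ 403.42879.
T_4 = (Δs/2)·[f(s_0) + 2f(s_1) + 2f(s_2) + 2f(s_3) + f(s_4)].
Sum ≈ 451.57626.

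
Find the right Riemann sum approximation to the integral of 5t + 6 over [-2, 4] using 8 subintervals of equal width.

77.25

Δt = (4 − (-2))/8 = 0.75.
Right endpoints: -1.25, -0.5, 0.25, 1, 1.75, 2.5, 3.25, 4.
f(-1.25) = -0.25, f(-0.5) = 3.5, f(0.25) = 7.25, f(1) = 11, f(1.75) = 14.75, f(2.5) = 18.5, f(3.25) = 22.25, f(4) = 26.
Sum = Δt · [f(-1.25) + f(-0.5) + f(0.25) + ...].
Sum = 77.25.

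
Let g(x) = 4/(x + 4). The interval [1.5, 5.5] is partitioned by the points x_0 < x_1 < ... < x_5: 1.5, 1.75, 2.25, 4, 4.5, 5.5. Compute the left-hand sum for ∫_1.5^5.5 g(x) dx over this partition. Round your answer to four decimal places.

2.3702

Subinterval widths: 0.25, 0.5, 1.75, 0.5, 1.
Left endpoints: 1.5, 1.75, 2.25, 4, 4.5.
g(1.5) = 8/11, g(1.75) = 16/23, g(2.25) = 0.64, g(4) = 0.5, g(4.5) = 8/17.
Sum = Σ Δx_i · g(x_i).
Sum ≈ 2.3702.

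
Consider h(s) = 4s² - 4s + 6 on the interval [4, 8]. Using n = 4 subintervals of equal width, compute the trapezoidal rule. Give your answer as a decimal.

Δs = (8 − 4)/4 = 1.
h(4) = 54, h(5) = 86, h(6) = 126, h(7) = 174, h(8) = 230.
T_4 = (Δs/2)·[h(s_0) + 2h(s_1) + 2h(s_2) + 2h(s_3) + h(s_4)].
Sum = 528.

528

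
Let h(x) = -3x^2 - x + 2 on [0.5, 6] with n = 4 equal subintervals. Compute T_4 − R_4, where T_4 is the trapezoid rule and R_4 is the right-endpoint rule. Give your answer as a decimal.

77.515625

T_4 = -227.94921875.
R_4 = -305.46484375.
T_4 − R_4 = 77.515625.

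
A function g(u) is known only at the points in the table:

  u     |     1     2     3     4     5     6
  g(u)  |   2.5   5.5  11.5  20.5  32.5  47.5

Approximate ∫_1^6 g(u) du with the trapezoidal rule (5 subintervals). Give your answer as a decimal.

95

Δu = 1.
T_5 = (1/2)·[2.5 + 2·5.5 + 2·11.5 + 2·20.5 + 2·32.5 + 47.5] = 95.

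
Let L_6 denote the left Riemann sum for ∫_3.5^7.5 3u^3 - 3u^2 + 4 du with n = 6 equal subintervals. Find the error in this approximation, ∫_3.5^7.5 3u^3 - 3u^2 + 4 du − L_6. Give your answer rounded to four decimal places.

321.2222

Exact integral: ∫_3.5^7.5 f(u) du = 1897.5.
L_6 ≈ 1576.277778.
Error ≈ 1897.5 − 1576.277778 ≈ 321.2222.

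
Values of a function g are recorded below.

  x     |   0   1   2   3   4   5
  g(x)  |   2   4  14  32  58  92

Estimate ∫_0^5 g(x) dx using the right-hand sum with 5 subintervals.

Δx = 1.
Sum = 1·[4 + 14 + 32 + 58 + 92] = 200.

200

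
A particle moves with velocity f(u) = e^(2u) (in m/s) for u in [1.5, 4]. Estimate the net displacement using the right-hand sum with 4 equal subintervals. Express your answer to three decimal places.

2593.634

Δu = (4 − 1.5)/4 = 0.625.
Right endpoints: 2.125, 2.75, 3.375, 4.
f(2.125) ≈ 70.105, f(2.75) ≈ 244.692, f(3.375) ≈ 854.059, f(4) ≈ 2980.958.
Sum = Δu · [f(2.125) + f(2.75) + f(3.375) + f(4)].
Sum ≈ 2593.634.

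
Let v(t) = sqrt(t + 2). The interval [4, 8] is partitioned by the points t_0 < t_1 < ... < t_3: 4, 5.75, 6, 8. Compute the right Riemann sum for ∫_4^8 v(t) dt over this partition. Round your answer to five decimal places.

Subinterval widths: 1.75, 0.25, 2.
Right endpoints: 5.75, 6, 8.
v(5.75) ≈ 2.78388, v(6) ≈ 2.82843, v(8) ≈ 3.16228.
Sum = Σ Δt_i · v(t_i).
Sum ≈ 11.90346.

11.90346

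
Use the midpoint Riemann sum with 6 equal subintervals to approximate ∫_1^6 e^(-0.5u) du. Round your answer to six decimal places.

1.105473

Δu = (6 − 1)/6 = 5/6.
Midpoints: 17/12, 2.25, 37/12, 47/12, 4.75, 67/12.
f(17/12) ≈ 0.492464, f(2.25) ≈ 0.324652, f(37/12) ≈ 0.214024, f(47/12) ≈ 0.141093, f(4.75) ≈ 0.093014, f(67/12) ≈ 0.061319.
Sum = Δu · [f(17/12) + f(2.25) + f(37/12) + ...].
Sum ≈ 1.105473.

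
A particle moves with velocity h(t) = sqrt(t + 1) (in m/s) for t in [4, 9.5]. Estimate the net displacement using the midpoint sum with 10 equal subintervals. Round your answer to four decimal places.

Δt = (9.5 − 4)/10 = 0.55.
Midpoints: 4.275, 4.825, 5.375, 5.925, 6.475, 7.025, 7.575, 8.125, 8.675, 9.225.
h(4.275) ≈ 2.2967, h(4.825) ≈ 2.4135, h(5.375) ≈ 2.5249, h(5.925) ≈ 2.6315, h(6.475) ≈ 2.7340, h(7.025) ≈ 2.8328, h(7.575) ≈ 2.9283, h(8.125) ≈ 3.0208, h(8.675) ≈ 3.1105, h(9.225) ≈ 3.1977.
Sum = Δt · [h(4.275) + h(4.825) + h(5.375) + ...].
Sum ≈ 15.2299.

15.2299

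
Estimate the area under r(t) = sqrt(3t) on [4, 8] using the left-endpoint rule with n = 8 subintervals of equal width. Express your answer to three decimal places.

Δt = (8 − 4)/8 = 0.5.
Left endpoints: 4, 4.5, 5, 5.5, 6, 6.5, 7, 7.5.
r(4) ≈ 3.464, r(4.5) ≈ 3.674, r(5) ≈ 3.873, r(5.5) ≈ 4.062, r(6) ≈ 4.243, r(6.5) ≈ 4.416, r(7) ≈ 4.583, r(7.5) ≈ 4.743.
Sum = Δt · [r(4) + r(4.5) + r(5) + ...].
Sum ≈ 16.529.

16.529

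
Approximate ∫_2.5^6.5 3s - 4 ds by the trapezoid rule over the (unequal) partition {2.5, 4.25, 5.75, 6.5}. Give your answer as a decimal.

Subinterval widths: 1.75, 1.5, 0.75.
f(2.5) = 3.5, f(4.25) = 8.75, f(5.75) = 13.25, f(6.5) = 15.5.
On each subinterval the trapezoid contributes (Δs_i/2)·[f(s_{i-1}) + f(s_i)].
Sum = 38.

38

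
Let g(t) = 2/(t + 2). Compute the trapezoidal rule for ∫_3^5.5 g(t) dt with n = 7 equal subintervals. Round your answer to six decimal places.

Δt = (5.5 − 3)/7 = 5/14.
g(3) = 0.4, g(47/14) = 28/75, g(26/7) = 0.35, g(57/14) = 28/85, g(31/7) = 14/45, g(67/14) = 28/95, g(36/7) = 0.28, g(5.5) = 4/15.
T_7 = (Δt/2)·[g(t_0) + 2g(t_1) + ... + 2g(t_{6}) + g(t_7)].
Sum ≈ 0.811402.

0.811402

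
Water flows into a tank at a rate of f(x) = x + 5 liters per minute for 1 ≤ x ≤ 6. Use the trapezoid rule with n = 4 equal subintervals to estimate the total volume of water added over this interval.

Δx = (6 − 1)/4 = 1.25.
f(1) = 6, f(2.25) = 7.25, f(3.5) = 8.5, f(4.75) = 9.75, f(6) = 11.
T_4 = (Δx/2)·[f(x_0) + 2f(x_1) + 2f(x_2) + 2f(x_3) + f(x_4)].
Sum = 42.5.

42.5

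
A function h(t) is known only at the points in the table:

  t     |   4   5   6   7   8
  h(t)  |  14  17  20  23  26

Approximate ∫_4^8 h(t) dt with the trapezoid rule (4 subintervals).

80

Δt = 1.
T_4 = (1/2)·[14 + 2·17 + 2·20 + 2·23 + 26] = 80.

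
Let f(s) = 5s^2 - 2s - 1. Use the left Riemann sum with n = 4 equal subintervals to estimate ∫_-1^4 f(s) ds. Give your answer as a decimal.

54.21875

Δs = (4 − (-1))/4 = 1.25.
Left endpoints: -1, 0.25, 1.5, 2.75.
f(-1) = 6, f(0.25) = -1.1875, f(1.5) = 7.25, f(2.75) = 31.3125.
Sum = Δs · [f(-1) + f(0.25) + f(1.5) + f(2.75)].
Sum = 54.21875.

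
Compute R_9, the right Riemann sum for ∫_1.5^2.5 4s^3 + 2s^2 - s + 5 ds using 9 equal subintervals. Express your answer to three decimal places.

Δs = (2.5 − 1.5)/9 = 1/9.
Right endpoints: 29/18, 31/18, 11/6, 35/18, 37/18, 13/6, 41/18, 43/18, 2.5.
f(29/18) = 36899/1458, f(31/18) = 43219/1458, f(11/6) = 1865/54, f(35/18) = 58355/1458, f(37/18) = 67267/1458, f(13/6) = 2857/54, f(41/18) = 88019/1458, f(43/18) = 99955/1458, f(2.5) = 77.5.
Sum = Δs · [f(29/18) + f(31/18) + f(11/6) + ...].
Sum ≈ 48.331.

48.331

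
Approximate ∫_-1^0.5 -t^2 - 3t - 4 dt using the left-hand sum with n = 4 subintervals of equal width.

-4.58203125

Δt = (0.5 − (-1))/4 = 0.375.
Left endpoints: -1, -0.625, -0.25, 0.125.
f(-1) = -2, f(-0.625) = -2.515625, f(-0.25) = -3.3125, f(0.125) = -4.390625.
Sum = Δt · [f(-1) + f(-0.625) + f(-0.25) + f(0.125)].
Sum = -4.58203125.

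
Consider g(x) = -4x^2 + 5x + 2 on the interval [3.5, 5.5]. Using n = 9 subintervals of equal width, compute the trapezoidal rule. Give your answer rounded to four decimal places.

Δx = (5.5 − 3.5)/9 = 2/9.
g(3.5) = -29.5, g(67/18) = -5639/162, g(71/18) = -6563/162, g(25/6) = -839/18, g(79/18) = -8603/162, g(83/18) = -9719/162, g(29/6) = -1211/18, g(91/18) = -12143/162, g(95/18) = -13451/162, g(5.5) = -91.5.
T_9 = (Δx/2)·[g(x_0) + 2g(x_1) + ... + 2g(x_{8}) + g(x_9)].
Sum ≈ -115.7325.

-115.7325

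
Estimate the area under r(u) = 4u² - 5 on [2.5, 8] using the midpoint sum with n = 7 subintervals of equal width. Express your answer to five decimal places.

Δu = (8 − 2.5)/7 = 11/14.
Midpoints: 81/28, 103/28, 125/28, 5.25, 169/28, 191/28, 213/28.
r(81/28) = 5581/196, r(103/28) = 9629/196, r(125/28) = 14645/196, r(5.25) = 105.25, r(169/28) = 27581/196, r(191/28) = 35501/196, r(213/28) = 44389/196.
Sum = Δu · [r(81/28) + r(103/28) + r(125/28) + ...].
Sum ≈ 633.20153.

633.20153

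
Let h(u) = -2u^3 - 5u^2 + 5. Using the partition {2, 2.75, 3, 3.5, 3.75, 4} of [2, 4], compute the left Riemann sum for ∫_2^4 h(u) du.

-167.046875

Subinterval widths: 0.75, 0.25, 0.5, 0.25, 0.25.
Left endpoints: 2, 2.75, 3, 3.5, 3.75.
h(2) = -31, h(2.75) = -74.40625, h(3) = -94, h(3.5) = -142, h(3.75) = -170.78125.
Sum = Σ Δu_i · h(u_i).
Sum = -167.046875.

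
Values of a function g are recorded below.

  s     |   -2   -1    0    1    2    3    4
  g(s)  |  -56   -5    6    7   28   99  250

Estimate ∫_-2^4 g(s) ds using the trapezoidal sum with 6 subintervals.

232

Δs = 1.
T_6 = (1/2)·[(-56) + 2·(-5) + 2·6 + 2·7 + 2·28 + 2·99 + 250] = 232.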